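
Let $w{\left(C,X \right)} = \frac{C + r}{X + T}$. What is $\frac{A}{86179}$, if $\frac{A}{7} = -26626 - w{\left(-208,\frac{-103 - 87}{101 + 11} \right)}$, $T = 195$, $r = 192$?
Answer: $- \frac{2017578878}{932887675} \approx -2.1627$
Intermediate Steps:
$w{\left(C,X \right)} = \frac{192 + C}{195 + X}$ ($w{\left(C,X \right)} = \frac{C + 192}{X + 195} = \frac{192 + C}{195 + X}$)
$A = - \frac{2017578878}{10825}$ ($A = 7 \left(-26626 - \frac{192 - 208}{195 + \frac{-103 - 87}{101 + 11}}\right) = 7 \left(-26626 - \frac{1}{195 - \frac{190}{112}} \left(-16\right)\right) = 7 \left(-26626 - \frac{1}{195 - \frac{95}{56}} \left(-16\right)\right) = 7 \left(-26626 - \frac{1}{\frac{10825}{56}} \left(-16\right)\right) = 7 \left(-26626 - \frac{56}{10825} \left(-16\right)\right) = 7 \left(-26626 - - \frac{896}{10825}\right) = 7 \left(-26626 + \frac{896}{10825}\right) = 7 \left(- \frac{288225554}{10825}\right) = - \frac{2017578878}{10825} \approx -1.8638 \cdot 10^{5}$)
$\frac{A}{86179} = - \frac{2017578878}{10825 \cdot 86179} = \left(- \frac{2017578878}{10825}\right) \frac{1}{86179} = - \frac{2017578878}{932887675}$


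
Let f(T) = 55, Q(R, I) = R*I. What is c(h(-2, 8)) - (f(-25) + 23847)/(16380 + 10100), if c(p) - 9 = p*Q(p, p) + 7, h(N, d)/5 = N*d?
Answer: -6778680111/13240 ≈ -5.1199e+5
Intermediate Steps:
Q(R, I) = I*R
h(N, d) = 5*N*d (h(N, d) = 5*(N*d) = 5*N*d)
c(p) = 16 + p³ (c(p) = 9 + (p*(p*p) + 7) = 9 + (p*p² + 7) = 9 + (p³ + 7) = 9 + (7 + p³) = 16 + p³)
c(h(-2, 8)) - (f(-25) + 23847)/(16380 + 10100) = (16 + (5*(-2)*8)³) - (55 + 23847)/(16380 + 10100) = (16 + (-80)³) - 23902/26480 = (16 - 512000) - 23902/26480 = -511984 - 1*11951/13240 = -511984 - 11951/13240 = -6778680111/13240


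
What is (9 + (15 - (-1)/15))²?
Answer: 130321/225 ≈ 579.20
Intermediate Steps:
(9 + (15 - (-1)/15))² = (9 + (15 - 1*(-1/15)))² = (9 + (15 + 1/15))² = (9 + 226/15)² = (361/15)² = 130321/225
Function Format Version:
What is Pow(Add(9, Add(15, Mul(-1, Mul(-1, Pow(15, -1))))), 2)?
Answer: Rational(130321, 225) ≈ 579.20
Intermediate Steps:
Pow(Add(9, Add(15, Mul(-1, Mul(-1, Pow(15, -1))))), 2) = Pow(Add(9, Add(15, Mul(-1, Mul(-1, Rational(1, 15))))), 2) = Pow(Add(9, Add(15, Mul(-1, Rational(-1, 15)))), 2) = Pow(Add(9, Add(15, Rational(1, 15))), 2) = Pow(Add(9, Rational(226, 15)), 2) = Pow(Rational(361, 15), 2) = Rational(130321, 225)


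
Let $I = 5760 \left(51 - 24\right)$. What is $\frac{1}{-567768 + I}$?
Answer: $- \frac{1}{412248} \approx -2.4257 \cdot 10^{-6}$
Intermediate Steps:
$I = 155520$ ($I = 5760 \cdot 27 = 155520$)
$\frac{1}{-567768 + I} = \frac{1}{-567768 + 155520} = \frac{1}{-412248} = - \frac{1}{412248}$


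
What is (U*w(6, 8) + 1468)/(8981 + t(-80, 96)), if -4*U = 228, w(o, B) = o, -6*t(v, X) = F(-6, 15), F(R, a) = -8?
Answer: 3378/26947 ≈ 0.12536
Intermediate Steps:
t(v, X) = 4/3 (t(v, X) = -⅙*(-8) = 4/3)
U = -57 (U = -¼*228 = -57)
(U*w(6, 8) + 1468)/(8981 + t(-80, 96)) = (-57*6 + 1468)/(8981 + 4/3) = (-342 + 1468)/(26947/3) = 1126*(3/26947) = 3378/26947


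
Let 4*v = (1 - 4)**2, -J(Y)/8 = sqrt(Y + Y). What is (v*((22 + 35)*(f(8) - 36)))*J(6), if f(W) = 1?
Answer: 71820*sqrt(3) ≈ 1.2440e+5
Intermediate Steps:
J(Y) = -8*sqrt(2)*sqrt(Y) (J(Y) = -8*sqrt(Y + Y) = -8*sqrt(2)*sqrt(Y))
v = 9/4 (v = (1 - 4)**2/4 = (1/4)*(-3)**2 = (1/4)*9 = 9/4 ≈ 2.2500)
(v*((22 + 35)*(f(8) - 36)))*J(6) = (9*((22 + 35)*(1 - 36))/4)*(-8*sqrt(2)*sqrt(6)) = (9*(57*(-35))/4)*(-16*sqrt(3)) = ((9/4)*(-1995))*(-16*sqrt(3)) = -(-71820)*sqrt(3) = 71820*sqrt(3)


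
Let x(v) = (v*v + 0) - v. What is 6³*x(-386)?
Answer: 32266512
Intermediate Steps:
x(v) = v² - v (x(v) = (v² + 0) - v = v² - v)
6³*x(-386) = 6³*(-386*(-1 - 386)) = 216*(-386*(-387)) = 216*149382 = 32266512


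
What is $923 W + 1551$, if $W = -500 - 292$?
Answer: $-729465$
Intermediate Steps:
$W = -792$ ($W = -500 - 292 = -792$)
$923 W + 1551 = 923 \left(-792\right) + 1551 = -731016 + 1551 = -729465$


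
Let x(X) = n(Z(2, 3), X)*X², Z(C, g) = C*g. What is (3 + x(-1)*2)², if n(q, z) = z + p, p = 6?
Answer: 169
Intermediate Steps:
n(q, z) = 6 + z (n(q, z) = z + 6 = 6 + z)
x(X) = X²*(6 + X) (x(X) = (6 + X)*X² = X²*(6 + X))
(3 + x(-1)*2)² = (3 + ((-1)²*(6 - 1))*2)² = (3 + (1*5)*2)² = (3 + 5*2)² = (3 + 10)² = 13² = 169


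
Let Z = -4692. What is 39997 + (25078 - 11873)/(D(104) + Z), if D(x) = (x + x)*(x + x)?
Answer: 1542777489/38572 ≈ 39997.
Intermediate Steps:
D(x) = 4*x**2 (D(x) = (2*x)*(2*x) = 4*x**2)
39997 + (25078 - 11873)/(D(104) + Z) = 39997 + (25078 - 11873)/(4*104**2 - 4692) = 39997 + 13205/(4*10816 - 4692) = 39997 + 13205/(43264 - 4692) = 39997 + 13205/38572 = 1542777489/38572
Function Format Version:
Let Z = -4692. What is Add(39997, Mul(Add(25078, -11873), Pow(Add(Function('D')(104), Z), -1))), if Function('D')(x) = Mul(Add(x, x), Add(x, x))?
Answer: Rational(1542777489, 38572) ≈ 39997.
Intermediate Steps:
Function('D')(x) = Mul(4, Pow(x, 2)) (Function('D')(x) = Mul(Mul(2, x), Mul(2, x)) = Mul(4, Pow(x, 2)))
Add(39997, Mul(Add(25078, -11873), Pow(Add(Function('D')(104), Z), -1))) = Add(39997, Mul(Add(25078, -11873), Pow(Add(Mul(4, Pow(104, 2)), -4692), -1))) = Add(39997, Mul(13205, Pow(Add(Mul(4, 10816), -4692), -1))) = Add(39997, Mul(13205, Pow(Add(43264, -4692), -1))) = Add(39997, Mul(13205, Pow(38572, -1))) = Add(39997, Mul(13205, Rational(1, 38572))) = Add(39997, Rational(13205, 38572)) = Rational(1542777489, 38572)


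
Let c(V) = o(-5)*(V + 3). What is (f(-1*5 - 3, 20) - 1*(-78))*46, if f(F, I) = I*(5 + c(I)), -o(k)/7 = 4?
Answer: -584292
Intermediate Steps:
o(k) = -28 (o(k) = -7*4 = -28)
c(V) = -84 - 28*V (c(V) = -28*(V + 3) = -28*(3 + V) = -84 - 28*V)
f(F, I) = I*(-79 - 28*I) (f(F, I) = I*(5 + (-84 - 28*I)) = I*(-79 - 28*I))
(f(-1*5 - 3, 20) - 1*(-78))*46 = (20*(-79 - 28*20) - 1*(-78))*46 = (20*(-79 - 560) + 78)*46 = (20*(-639) + 78)*46 = (-12780 + 78)*46 = -12702*46 = -584292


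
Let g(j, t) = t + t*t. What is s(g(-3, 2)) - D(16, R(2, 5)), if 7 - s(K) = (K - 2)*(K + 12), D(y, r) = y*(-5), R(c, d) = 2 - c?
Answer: 15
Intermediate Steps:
D(y, r) = -5*y
g(j, t) = t + t**2
s(K) = 7 - (-2 + K)*(12 + K) (s(K) = 7 - (K - 2)*(K + 12) = 7 - (-2 + K)*(12 + K))
s(g(-3, 2)) - D(16, R(2, 5)) = (31 - (2*(1 + 2))**2 - 20*(1 + 2)) - (-5)*16 = (31 - (2*3)**2 - 20*3) - 1*(-80) = (31 - 1*6**2 - 10*6) + 80 = (31 - 1*36 - 60) + 80 = (31 - 36 - 60) + 80 = -65 + 80 = 15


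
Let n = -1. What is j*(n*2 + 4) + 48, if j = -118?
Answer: -188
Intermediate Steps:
j*(n*2 + 4) + 48 = -118*(-1*2 + 4) + 48 = -118*(-2 + 4) + 48 = -118*2 + 48 = -236 + 48 = -188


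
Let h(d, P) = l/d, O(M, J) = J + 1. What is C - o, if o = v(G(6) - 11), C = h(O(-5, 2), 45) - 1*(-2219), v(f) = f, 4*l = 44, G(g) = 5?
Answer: 6686/3 ≈ 2228.7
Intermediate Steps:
O(M, J) = 1 + J
l = 11 (l = (1/4)*44 = 11)
h(d, P) = 11/d
C = 6668/3 (C = 11/(1 + 2) - 1*(-2219) = 11/3 + 2219 = 6668/3 ≈ 2222.7)
o = -6 (o = 5 - 11 = -6)
C - o = 6668/3 - 1*(-6) = 6668/3 + 6 = 6686/3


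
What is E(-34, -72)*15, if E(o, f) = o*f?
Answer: 36720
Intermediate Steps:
E(o, f) = f*o
E(-34, -72)*15 = -72*(-34)*15 = 2448*15 = 36720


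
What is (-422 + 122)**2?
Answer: 90000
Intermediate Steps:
(-422 + 122)**2 = (-300)**2 = 90000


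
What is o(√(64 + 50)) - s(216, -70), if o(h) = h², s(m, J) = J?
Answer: 184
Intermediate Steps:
o(√(64 + 50)) - s(216, -70) = (√(64 + 50))² - 1*(-70) = (√114)² + 70 = 114 + 70 = 184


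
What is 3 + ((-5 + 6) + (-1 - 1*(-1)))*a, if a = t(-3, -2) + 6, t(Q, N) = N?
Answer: 7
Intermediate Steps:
a = 4 (a = -2 + 6 = 4)
3 + ((-5 + 6) + (-1 - 1*(-1)))*a = 3 + ((-5 + 6) + (-1 - 1*(-1)))*4 = 3 + (1 + (-1 + 1))*4 = 3 + (1 + 0)*4 = 3 + 1*4 = 3 + 4 = 7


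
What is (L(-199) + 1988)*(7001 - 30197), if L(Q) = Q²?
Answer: -964698444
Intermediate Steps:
(L(-199) + 1988)*(7001 - 30197) = ((-199)² + 1988)*(7001 - 30197) = (39601 + 1988)*(-23196) = 41589*(-23196) = -964698444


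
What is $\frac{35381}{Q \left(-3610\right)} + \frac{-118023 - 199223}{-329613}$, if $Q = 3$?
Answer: $- \frac{2742087791}{1189902930} \approx -2.3045$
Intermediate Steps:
$\frac{35381}{Q \left(-3610\right)} + \frac{-118023 - 199223}{-329613} = \frac{35381}{3 \left(-3610\right)} + \frac{-118023 - 199223}{-329613} = \frac{35381}{-10830} + \left(-118023 - 199223\right) \left(- \frac{1}{329613}\right) = 35381 \left(- \frac{1}{10830}\right) - - \frac{317246}{329613} = - \frac{35381}{10830} + \frac{317246}{329613} = - \frac{2742087791}{1189902930}$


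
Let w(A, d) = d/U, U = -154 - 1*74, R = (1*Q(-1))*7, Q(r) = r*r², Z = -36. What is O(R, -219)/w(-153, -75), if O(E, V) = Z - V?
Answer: 13908/25 ≈ 556.32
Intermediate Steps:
Q(r) = r³
R = -7 (R = (1*(-1)³)*7 = (1*(-1))*7 = -1*7 = -7)
U = -228 (U = -154 - 74 = -228)
O(E, V) = -36 - V
w(A, d) = -d/228 (w(A, d) = d/(-228) = d*(-1/228) = -d/228)
O(R, -219)/w(-153, -75) = (-36 - 1*(-219))/((-1/228*(-75))) = (-36 + 219)/(25/76) = 183*(76/25) = 13908/25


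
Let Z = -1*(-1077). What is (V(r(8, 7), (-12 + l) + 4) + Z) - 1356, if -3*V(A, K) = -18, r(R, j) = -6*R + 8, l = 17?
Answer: -273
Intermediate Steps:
r(R, j) = 8 - 6*R
V(A, K) = 6 (V(A, K) = -⅓*(-18) = 6)
Z = 1077
(V(r(8, 7), (-12 + l) + 4) + Z) - 1356 = (6 + 1077) - 1356 = 1083 - 1356 = -273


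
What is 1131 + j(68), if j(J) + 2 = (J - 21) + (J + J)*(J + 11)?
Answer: 11920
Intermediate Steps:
j(J) = -23 + J + 2*J*(11 + J) (j(J) = -2 + ((J - 21) + (J + J)*(J + 11)) = -2 + ((-21 + J) + (2*J)*(11 + J)) = -2 + ((-21 + J) + 2*J*(11 + J)) = -2 + (-21 + J + 2*J*(11 + J)) = -23 + J + 2*J*(11 + J))
1131 + j(68) = 1131 + (-23 + 2*68² + 23*68) = 1131 + (-23 + 2*4624 + 1564) = 1131 + (-23 + 9248 + 1564) = 1131 + 10789 = 11920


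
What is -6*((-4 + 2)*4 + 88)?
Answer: -480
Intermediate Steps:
-6*((-4 + 2)*4 + 88) = -6*(-2*4 + 88) = -6*(-8 + 88) = -6*80 = -480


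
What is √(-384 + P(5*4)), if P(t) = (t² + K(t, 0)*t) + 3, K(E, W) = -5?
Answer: 9*I ≈ 9.0*I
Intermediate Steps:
P(t) = 3 + t² - 5*t (P(t) = (t² - 5*t) + 3 = 3 + t² - 5*t)
√(-384 + P(5*4)) = √(-384 + (3 + (5*4)² - 25*4)) = √(-384 + (3 + 20² - 5*20)) = √(-384 + (3 + 400 - 100)) = √(-384 + 303) = √(-81) = 9*I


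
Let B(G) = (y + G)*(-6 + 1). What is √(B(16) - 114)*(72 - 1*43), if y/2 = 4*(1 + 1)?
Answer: 29*I*√274 ≈ 480.04*I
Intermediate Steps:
y = 16 (y = 2*(4*(1 + 1)) = 2*(4*2) = 2*8 = 16)
B(G) = -80 - 5*G (B(G) = (16 + G)*(-6 + 1) = (16 + G)*(-5) = -80 - 5*G)
√(B(16) - 114)*(72 - 1*43) = √((-80 - 5*16) - 114)*(72 - 1*43) = √((-80 - 80) - 114)*(72 - 43) = √(-160 - 114)*29 = √(-274)*29 = (I*√274)*29 = 29*I*√274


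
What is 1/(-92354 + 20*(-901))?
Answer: -1/110374 ≈ -9.0601e-6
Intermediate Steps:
1/(-92354 + 20*(-901)) = 1/(-92354 - 18020) = 1/(-110374) = -1/110374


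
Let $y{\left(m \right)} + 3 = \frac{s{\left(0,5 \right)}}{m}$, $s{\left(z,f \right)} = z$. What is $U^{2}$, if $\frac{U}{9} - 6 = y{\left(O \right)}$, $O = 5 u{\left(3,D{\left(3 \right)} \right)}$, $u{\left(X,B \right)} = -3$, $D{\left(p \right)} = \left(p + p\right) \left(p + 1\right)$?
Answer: $729$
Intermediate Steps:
$D{\left(p \right)} = 2 p \left(1 + p\right)$
$O = -15$ ($O = 5 \left(-3\right) = -15$)
$y{\left(m \right)} = -3$ ($y{\left(m \right)} = -3 + \frac{0}{m} = -3 + 0 = -3$)
$U = 27$ ($U = 54 + 9 \left(-3\right) = 54 - 27 = 27$)
$U^{2} = 27^{2} = 729$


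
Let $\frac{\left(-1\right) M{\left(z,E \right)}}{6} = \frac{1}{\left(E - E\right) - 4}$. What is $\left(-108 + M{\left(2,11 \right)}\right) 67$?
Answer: $- \frac{14271}{2} \approx -7135.5$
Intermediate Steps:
$M{\left(z,E \right)} = \frac{3}{2}$ ($M{\left(z,E \right)} = - \frac{6}{\left(E - E\right) - 4} = - \frac{6}{0 - 4} = - \frac{6}{-4} = \left(-6\right) \left(- \frac{1}{4}\right) = \frac{3}{2}$)
$\left(-108 + M{\left(2,11 \right)}\right) 67 = \left(-108 + \frac{3}{2}\right) 67 = \left(- \frac{213}{2}\right) 67 = - \frac{14271}{2}$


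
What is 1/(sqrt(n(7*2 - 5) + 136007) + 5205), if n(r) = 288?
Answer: 1041/5391146 - sqrt(136295)/26955730 ≈ 0.00017940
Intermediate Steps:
1/(sqrt(n(7*2 - 5) + 136007) + 5205) = 1/(sqrt(288 + 136007) + 5205) = 1/(sqrt(136295) + 5205) = 1/(5205 + sqrt(136295))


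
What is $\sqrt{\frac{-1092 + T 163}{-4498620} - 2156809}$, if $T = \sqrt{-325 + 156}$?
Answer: $\frac{\sqrt{-10912149696183641640 - 2383143945 i}}{2249310} \approx 1.6037 \cdot 10^{-7} - 1468.6 i$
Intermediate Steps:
$T = 13 i$ ($T = \sqrt{-169} = 13 i \approx 13.0 i$)
$\sqrt{\frac{-1092 + T 163}{-4498620} - 2156809} = \sqrt{\frac{-1092 + 13 i 163}{-4498620} - 2156809} = \sqrt{\left(-1092 + 2119 i\right) \left(- \frac{1}{4498620}\right) - 2156809} = \sqrt{\left(\frac{13}{53555} - \frac{2119 i}{4498620}\right) - 2156809} = \sqrt{- \frac{115507905982}{53555} - \frac{2119 i}{4498620}}$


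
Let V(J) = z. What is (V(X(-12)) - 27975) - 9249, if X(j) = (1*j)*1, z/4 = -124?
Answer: -37720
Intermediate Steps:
z = -496 (z = 4*(-124) = -496)
X(j) = j (X(j) = j*1 = j)
V(J) = -496
(V(X(-12)) - 27975) - 9249 = (-496 - 27975) - 9249 = -28471 - 9249 = -37720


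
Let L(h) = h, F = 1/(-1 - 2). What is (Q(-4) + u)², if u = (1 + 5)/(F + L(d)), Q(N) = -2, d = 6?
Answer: 256/289 ≈ 0.88581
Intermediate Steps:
F = -⅓ (F = 1/(-3) = -⅓ ≈ -0.33333)
u = 18/17 (u = (1 + 5)/(-⅓ + 6) = 6/(17/3) = 6*(3/17) = 18/17 ≈ 1.0588)
(Q(-4) + u)² = (-2 + 18/17)² = (-16/17)² = 256/289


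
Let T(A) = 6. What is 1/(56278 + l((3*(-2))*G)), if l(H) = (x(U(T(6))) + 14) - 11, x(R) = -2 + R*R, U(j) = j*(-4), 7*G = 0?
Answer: 1/56855 ≈ 1.7589e-5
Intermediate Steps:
G = 0 (G = (⅐)*0 = 0)
U(j) = -4*j
x(R) = -2 + R²
l(H) = 577 (l(H) = ((-2 + (-4*6)²) + 14) - 11 = ((-2 + (-24)²) + 14) - 11 = ((-2 + 576) + 14) - 11 = (574 + 14) - 11 = 588 - 11 = 577)
1/(56278 + l((3*(-2))*G)) = 1/(56278 + 577) = 1/56855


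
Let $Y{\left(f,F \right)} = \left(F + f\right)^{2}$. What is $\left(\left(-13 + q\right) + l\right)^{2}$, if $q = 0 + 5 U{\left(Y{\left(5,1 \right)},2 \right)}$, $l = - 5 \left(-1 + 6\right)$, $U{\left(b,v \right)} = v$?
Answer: $784$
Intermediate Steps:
$l = -25$ ($l = \left(-5\right) 5 = -25$)
$q = 10$ ($q = 0 + 5 \cdot 2 = 0 + 10 = 10$)
$\left(\left(-13 + q\right) + l\right)^{2} = \left(\left(-13 + 10\right) - 25\right)^{2} = \left(-3 - 25\right)^{2} = \left(-28\right)^{2} = 784$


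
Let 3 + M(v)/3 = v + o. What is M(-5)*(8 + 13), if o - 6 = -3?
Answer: -315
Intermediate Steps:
o = 3 (o = 6 - 3 = 3)
M(v) = 3*v (M(v) = -9 + 3*(v + 3) = -9 + 3*(3 + v) = -9 + (9 + 3*v) = 3*v)
M(-5)*(8 + 13) = (3*(-5))*(8 + 13) = -15*21 = -315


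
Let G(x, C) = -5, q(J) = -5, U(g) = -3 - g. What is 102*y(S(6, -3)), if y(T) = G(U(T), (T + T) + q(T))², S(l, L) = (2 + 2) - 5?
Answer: 2550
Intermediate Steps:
S(l, L) = -1 (S(l, L) = 4 - 5 = -1)
y(T) = 25 (y(T) = (-5)² = 25)
102*y(S(6, -3)) = 102*25 = 2550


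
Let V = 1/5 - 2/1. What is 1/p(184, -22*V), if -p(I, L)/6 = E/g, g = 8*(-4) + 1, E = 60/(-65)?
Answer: -403/72 ≈ -5.5972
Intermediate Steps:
E = -12/13 (E = 60*(-1/65) = -12/13 ≈ -0.92308)
g = -31 (g = -32 + 1 = -31)
V = -9/5 (V = 1*(⅕) - 2*1 = ⅕ - 2 = -9/5 ≈ -1.8000)
p(I, L) = -72/403 (p(I, L) = -(-72)/(13*(-31)) = -(-72)*(-1)/(13*31) = -6*12/403 = -72/403)
1/p(184, -22*V) = 1/(-72/403) = -403/72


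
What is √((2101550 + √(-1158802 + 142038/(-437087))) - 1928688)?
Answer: √(33024428667148478 + 874174*I*√55345860744602911)/437087 ≈ 415.77 + 1.2946*I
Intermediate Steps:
√((2101550 + √(-1158802 + 142038/(-437087))) - 1928688) = √((2101550 + √(-1158802 + 142038*(-1/437087))) - 1928688) = √((2101550 + √(-1158802 - 142038/437087)) - 1928688) = √((2101550 + √(-506497431812/437087)) - 1928688) = √((2101550 + 2*I*√55345860744602911/437087) - 1928688) = √(172862 + 2*I*√55345860744602911/437087)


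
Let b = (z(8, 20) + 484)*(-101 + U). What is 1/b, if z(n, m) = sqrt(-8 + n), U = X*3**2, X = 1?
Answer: -1/44528 ≈ -2.2458e-5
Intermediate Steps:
U = 9 (U = 1*3**2 = 1*9 = 9)
b = -44528 (b = (sqrt(-8 + 8) + 484)*(-101 + 9) = (sqrt(0) + 484)*(-92) = (0 + 484)*(-92) = 484*(-92) = -44528)
1/b = 1/(-44528) = -1/44528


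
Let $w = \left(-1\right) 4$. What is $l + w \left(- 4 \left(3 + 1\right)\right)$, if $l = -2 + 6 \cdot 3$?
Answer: $80$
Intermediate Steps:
$w = -4$
$l = 16$ ($l = -2 + 18 = 16$)
$l + w \left(- 4 \left(3 + 1\right)\right) = 16 - 4 \left(- 4 \left(3 + 1\right)\right) = 16 - 4 \left(\left(-4\right) 4\right) = 16 - -64 = 16 + 64 = 80$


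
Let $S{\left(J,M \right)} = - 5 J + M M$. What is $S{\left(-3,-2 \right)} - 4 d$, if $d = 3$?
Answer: $7$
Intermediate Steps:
$S{\left(J,M \right)} = M^{2} - 5 J$ ($S{\left(J,M \right)} = - 5 J + M^{2} = M^{2} - 5 J$)
$S{\left(-3,-2 \right)} - 4 d = \left(\left(-2\right)^{2} - -15\right) - 12 = \left(4 + 15\right) - 12 = 19 - 12 = 7$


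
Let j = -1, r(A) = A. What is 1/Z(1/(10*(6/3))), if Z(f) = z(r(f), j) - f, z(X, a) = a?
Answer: -20/21 ≈ -0.95238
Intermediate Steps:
Z(f) = -1 - f
1/Z(1/(10*(6/3))) = 1/(-1 - 1/(10*(6/3))) = 1/(-1 - 1/(10*(6*(⅓)))) = 1/(-1 - 1/(10*2)) = 1/(-1 - 1/20) = 1/(-21/20) = -20/21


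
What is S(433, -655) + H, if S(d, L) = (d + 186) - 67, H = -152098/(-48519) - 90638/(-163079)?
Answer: 4396863015416/7912430001 ≈ 555.69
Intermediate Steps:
H = 29201654864/7912430001 (H = -152098*(-1/48519) - 90638*(-1/163079) = 152098/48519 + 90638/163079 = 29201654864/7912430001 ≈ 3.6906)
S(d, L) = 119 + d (S(d, L) = (186 + d) - 67 = 119 + d)
S(433, -655) + H = (119 + 433) + 29201654864/7912430001 = 552 + 29201654864/7912430001 = 4396863015416/7912430001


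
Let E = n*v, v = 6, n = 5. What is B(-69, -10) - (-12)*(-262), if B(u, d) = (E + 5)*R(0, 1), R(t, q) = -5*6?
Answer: -4194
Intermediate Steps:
R(t, q) = -30
E = 30 (E = 5*6 = 30)
B(u, d) = -1050 (B(u, d) = (30 + 5)*(-30) = 35*(-30) = -1050)
B(-69, -10) - (-12)*(-262) = -1050 - (-12)*(-262) = -1050 - 1*3144 = -1050 - 3144 = -4194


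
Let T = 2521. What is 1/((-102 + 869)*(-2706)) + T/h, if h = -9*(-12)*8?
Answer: 872056613/298872288 ≈ 2.9178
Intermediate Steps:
h = 864 (h = 108*8 = 864)
1/((-102 + 869)*(-2706)) + T/h = 1/((-102 + 869)*(-2706)) + 2521/864 = -1/2706/767 + 2521*(1/864) = (1/767)*(-1/2706) + 2521/864 = -1/2075502 + 2521/864 = 872056613/298872288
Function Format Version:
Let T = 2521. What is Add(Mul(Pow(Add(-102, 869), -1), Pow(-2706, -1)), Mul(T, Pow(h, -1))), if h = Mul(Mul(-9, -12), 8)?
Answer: Rational(872056613, 298872288) ≈ 2.9178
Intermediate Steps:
h = 864 (h = Mul(108, 8) = 864)
Add(Mul(Pow(Add(-102, 869), -1), Pow(-2706, -1)), Mul(T, Pow(h, -1))) = Add(Mul(Pow(Add(-102, 869), -1), Pow(-2706, -1)), Mul(2521, Pow(864, -1))) = Add(Mul(Pow(767, -1), Rational(-1, 2706)), Mul(2521, Rational(1, 864))) = Add(Mul(Rational(1, 767), Rational(-1, 2706)), Rational(2521, 864)) = Add(Rational(-1, 2075502), Rational(2521, 864)) = Rational(872056613, 298872288)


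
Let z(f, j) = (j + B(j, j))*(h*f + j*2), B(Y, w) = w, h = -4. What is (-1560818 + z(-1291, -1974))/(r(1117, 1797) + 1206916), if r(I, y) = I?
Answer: -6361586/1208033 ≈ -5.2661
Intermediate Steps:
z(f, j) = 2*j*(-4*f + 2*j) (z(f, j) = (j + j)*(-4*f + j*2) = (2*j)*(-4*f + 2*j) = 2*j*(-4*f + 2*j))
(-1560818 + z(-1291, -1974))/(r(1117, 1797) + 1206916) = (-1560818 + 4*(-1974)*(-1974 - 2*(-1291)))/(1117 + 1206916) = (-1560818 + 4*(-1974)*(-1974 + 2582))/1208033 = (-1560818 + 4*(-1974)*608)*(1/1208033) = (-1560818 - 4800768)*(1/1208033) = -6361586*1/1208033 = -6361586/1208033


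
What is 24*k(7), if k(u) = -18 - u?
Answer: -600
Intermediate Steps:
24*k(7) = 24*(-18 - 1*7) = 24*(-18 - 7) = 24*(-25) = -600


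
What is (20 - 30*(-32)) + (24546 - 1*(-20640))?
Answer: 46166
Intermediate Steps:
(20 - 30*(-32)) + (24546 - 1*(-20640)) = (20 + 960) + (24546 + 20640) = 980 + 45186 = 46166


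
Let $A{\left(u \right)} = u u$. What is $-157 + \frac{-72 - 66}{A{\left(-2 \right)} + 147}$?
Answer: $- \frac{23845}{151} \approx -157.91$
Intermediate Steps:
$A{\left(u \right)} = u^{2}$
$-157 + \frac{-72 - 66}{A{\left(-2 \right)} + 147} = -157 + \frac{-72 - 66}{\left(-2\right)^{2} + 147} = -157 + \frac{-72 - 66}{4 + 147} = -157 - \frac{138}{151} = - \frac{23845}{151}$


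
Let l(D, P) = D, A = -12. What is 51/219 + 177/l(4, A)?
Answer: 12989/292 ≈ 44.483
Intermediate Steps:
51/219 + 177/l(4, A) = 51/219 + 177/4 = 51*(1/219) + 177*(¼) = 17/73 + 177/4 = 12989/292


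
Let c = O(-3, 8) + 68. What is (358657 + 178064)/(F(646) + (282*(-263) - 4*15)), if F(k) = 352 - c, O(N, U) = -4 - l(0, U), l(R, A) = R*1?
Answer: -178907/24646 ≈ -7.2591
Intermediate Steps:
l(R, A) = R
O(N, U) = -4 (O(N, U) = -4 - 1*0 = -4 + 0 = -4)
c = 64 (c = -4 + 68 = 64)
F(k) = 288 (F(k) = 352 - 1*64 = 352 - 64 = 288)
(358657 + 178064)/(F(646) + (282*(-263) - 4*15)) = (358657 + 178064)/(288 + (282*(-263) - 4*15)) = 536721/(288 + (-74166 - 60)) = 536721/(288 - 74226) = 536721/(-73938) = 536721*(-1/73938) = -178907/24646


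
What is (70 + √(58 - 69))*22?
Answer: 1540 + 22*I*√11 ≈ 1540.0 + 72.966*I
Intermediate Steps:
(70 + √(58 - 69))*22 = (70 + √(-11))*22 = (70 + I*√11)*22 = 1540 + 22*I*√11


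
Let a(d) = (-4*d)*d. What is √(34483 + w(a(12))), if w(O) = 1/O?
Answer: √19862207/24 ≈ 185.70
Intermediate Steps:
a(d) = -4*d²
√(34483 + w(a(12))) = √(34483 + 1/(-4*12²)) = √(34483 + 1/(-4*144)) = √(34483 + 1/(-576)) = √(34483 - 1/576) = √(19862207/576) = √19862207/24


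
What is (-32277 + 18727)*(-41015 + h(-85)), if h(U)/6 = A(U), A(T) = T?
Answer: 562663750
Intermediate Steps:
h(U) = 6*U
(-32277 + 18727)*(-41015 + h(-85)) = (-32277 + 18727)*(-41015 + 6*(-85)) = -13550*(-41015 - 510) = -13550*(-41525) = 562663750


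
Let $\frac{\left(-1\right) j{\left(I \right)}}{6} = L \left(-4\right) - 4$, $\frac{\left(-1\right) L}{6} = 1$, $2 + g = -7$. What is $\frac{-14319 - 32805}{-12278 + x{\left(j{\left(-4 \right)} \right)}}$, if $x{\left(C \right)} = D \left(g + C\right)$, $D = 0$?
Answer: $\frac{3366}{877} \approx 3.8381$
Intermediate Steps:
$g = -9$ ($g = -2 - 7 = -9$)
$L = -6$ ($L = \left(-6\right) 1 = -6$)
$j{\left(I \right)} = -120$ ($j{\left(I \right)} = - 6 \left(\left(-6\right) \left(-4\right) - 4\right) = - 6 \left(24 - 4\right) = \left(-6\right) 20 = -120$)
$x{\left(C \right)} = 0$ ($x{\left(C \right)} = 0 \left(-9 + C\right) = 0$)
$\frac{-14319 - 32805}{-12278 + x{\left(j{\left(-4 \right)} \right)}} = \frac{-14319 - 32805}{-12278 + 0} = - \frac{47124}{-12278} = \left(-47124\right) \left(- \frac{1}{12278}\right) = \frac{3366}{877}$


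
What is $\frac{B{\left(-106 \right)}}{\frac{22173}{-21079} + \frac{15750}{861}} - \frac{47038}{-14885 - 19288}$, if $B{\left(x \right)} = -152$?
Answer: $- \frac{140305170214}{18858632043} \approx -7.4398$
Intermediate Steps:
$\frac{B{\left(-106 \right)}}{\frac{22173}{-21079} + \frac{15750}{861}} - \frac{47038}{-14885 - 19288} = - \frac{152}{\frac{22173}{-21079} + \frac{15750}{861}} - \frac{47038}{-14885 - 19288} = - \frac{152}{22173 \left(- \frac{1}{21079}\right) + 15750 \cdot \frac{1}{861}} - \frac{47038}{-14885 - 19288} = - \frac{152}{- \frac{22173}{21079} + \frac{750}{41}} - \frac{47038}{-34173} = - \frac{152}{\frac{14900157}{864239}} - - \frac{47038}{34173} = \left(-152\right) \frac{864239}{14900157} + \frac{47038}{34173} = - \frac{131364328}{14900157} + \frac{47038}{34173} = - \frac{140305170214}{18858632043}$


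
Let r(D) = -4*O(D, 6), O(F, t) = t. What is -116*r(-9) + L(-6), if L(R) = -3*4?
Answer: 2772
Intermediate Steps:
L(R) = -12
r(D) = -24 (r(D) = -4*6 = -24)
-116*r(-9) + L(-6) = -116*(-24) - 12 = 2784 - 12 = 2772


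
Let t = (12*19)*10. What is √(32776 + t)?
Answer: 4*√2191 ≈ 187.23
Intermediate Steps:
t = 2280 (t = 228*10 = 2280)
√(32776 + t) = √(32776 + 2280) = √35056 = 4*√2191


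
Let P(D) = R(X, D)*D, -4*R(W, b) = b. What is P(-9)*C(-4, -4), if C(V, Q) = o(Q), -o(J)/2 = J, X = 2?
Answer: -162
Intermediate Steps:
R(W, b) = -b/4
o(J) = -2*J
C(V, Q) = -2*Q
P(D) = -D²/4 (P(D) = (-D/4)*D = -D²/4)
P(-9)*C(-4, -4) = (-¼*(-9)²)*(-2*(-4)) = -¼*81*8 = -81/4*8 = -162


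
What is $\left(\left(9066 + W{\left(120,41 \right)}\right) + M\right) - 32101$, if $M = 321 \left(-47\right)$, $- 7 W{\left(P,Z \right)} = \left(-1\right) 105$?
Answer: $-38107$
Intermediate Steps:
$W{\left(P,Z \right)} = 15$ ($W{\left(P,Z \right)} = - \frac{\left(-1\right) 105}{7} = \left(- \frac{1}{7}\right) \left(-105\right) = 15$)
$M = -15087$
$\left(\left(9066 + W{\left(120,41 \right)}\right) + M\right) - 32101 = \left(\left(9066 + 15\right) - 15087\right) - 32101 = \left(9081 - 15087\right) - 32101 = -6006 - 32101 = -38107$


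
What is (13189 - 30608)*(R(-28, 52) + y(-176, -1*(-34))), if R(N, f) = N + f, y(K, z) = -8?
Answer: -278704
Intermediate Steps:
(13189 - 30608)*(R(-28, 52) + y(-176, -1*(-34))) = (13189 - 30608)*((-28 + 52) - 8) = -17419*(24 - 8) = -17419*16 = -278704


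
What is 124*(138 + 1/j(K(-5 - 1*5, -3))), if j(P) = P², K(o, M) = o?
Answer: 427831/25 ≈ 17113.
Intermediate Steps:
124*(138 + 1/j(K(-5 - 1*5, -3))) = 124*(138 + 1/((-5 - 1*5)²)) = 124*(138 + 1/((-5 - 5)²)) = 124*(138 + 1/((-10)²)) = 124*(138 + 1/100) = 124*(13801/100) = 427831/25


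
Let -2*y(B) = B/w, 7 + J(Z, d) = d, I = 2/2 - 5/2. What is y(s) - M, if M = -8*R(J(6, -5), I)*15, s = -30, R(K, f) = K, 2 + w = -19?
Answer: -10085/7 ≈ -1440.7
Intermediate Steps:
I = -3/2 (I = 2*(1/2) - 5*1/2 = 1 - 5/2 = -3/2 ≈ -1.5000)
w = -21 (w = -2 - 19 = -21)
J(Z, d) = -7 + d
y(B) = B/42 (y(B) = -B/(2*(-21)) = -B*(-1)/(2*21) = -(-1)*B/42 = B/42)
M = 1440 (M = -8*(-7 - 5)*15 = -8*(-12)*15 = 96*15 = 1440)
y(s) - M = (1/42)*(-30) - 1*1440 = -5/7 - 1440 = -10085/7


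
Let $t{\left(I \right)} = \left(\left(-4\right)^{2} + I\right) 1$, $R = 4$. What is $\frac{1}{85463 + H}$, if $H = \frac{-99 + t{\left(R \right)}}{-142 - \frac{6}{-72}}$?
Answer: $\frac{1703}{145544437} \approx 1.1701 \cdot 10^{-5}$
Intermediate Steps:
$t{\left(I \right)} = 16 + I$ ($t{\left(I \right)} = \left(16 + I\right) 1 = 16 + I$)
$H = \frac{948}{1703}$ ($H = \frac{-99 + \left(16 + 4\right)}{-142 - \frac{6}{-72}} = \frac{-99 + 20}{-142 - - \frac{1}{12}} = \frac{1}{-142 + \frac{1}{12}} \left(-79\right) = \frac{1}{- \frac{1703}{12}} \left(-79\right) = \left(- \frac{12}{1703}\right) \left(-79\right) = \frac{948}{1703} \approx 0.55666$)
$\frac{1}{85463 + H} = \frac{1}{85463 + \frac{948}{1703}} = \frac{1}{\frac{145544437}{1703}} = \frac{1703}{145544437}$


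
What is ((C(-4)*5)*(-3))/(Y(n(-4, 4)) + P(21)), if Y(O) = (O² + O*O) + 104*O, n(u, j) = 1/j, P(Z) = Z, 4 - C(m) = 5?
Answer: 120/377 ≈ 0.31830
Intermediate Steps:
C(m) = -1 (C(m) = 4 - 1*5 = 4 - 5 = -1)
Y(O) = 2*O² + 104*O (Y(O) = (O² + O²) + 104*O = 2*O² + 104*O)
((C(-4)*5)*(-3))/(Y(n(-4, 4)) + P(21)) = (-1*5*(-3))/(2*(52 + 1/4)/4 + 21) = (-5*(-3))/(2*(¼)*(52 + ¼) + 21) = 15/(2*(¼)*(209/4) + 21) = 15/(209/8 + 21) = 15/(377/8) = 15*(8/377) = 120/377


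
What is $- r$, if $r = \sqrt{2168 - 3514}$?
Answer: $- i \sqrt{1346} \approx - 36.688 i$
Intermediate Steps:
$r = i \sqrt{1346}$ ($r = \sqrt{-1346} = i \sqrt{1346} \approx 36.688 i$)
$- r = - i \sqrt{1346}$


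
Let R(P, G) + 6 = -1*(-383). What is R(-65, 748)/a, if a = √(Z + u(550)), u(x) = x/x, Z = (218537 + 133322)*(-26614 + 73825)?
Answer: 377*√664464610/3322323050 ≈ 0.0029251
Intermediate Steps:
Z = 16611615249 (Z = 351859*47211 = 16611615249)
R(P, G) = 377 (R(P, G) = -6 - 1*(-383) = -6 + 383 = 377)
u(x) = 1
a = 5*√664464610 (a = √(16611615249 + 1) = √16611615250 = 5*√664464610 ≈ 1.2889e+5)
R(-65, 748)/a = 377/((5*√664464610)) = 377*(√664464610/3322323050) = 377*√664464610/3322323050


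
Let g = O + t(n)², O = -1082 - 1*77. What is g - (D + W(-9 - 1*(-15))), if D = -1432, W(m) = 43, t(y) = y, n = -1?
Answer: 231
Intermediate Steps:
O = -1159 (O = -1082 - 77 = -1159)
g = -1158 (g = -1159 + (-1)² = -1159 + 1 = -1158)
g - (D + W(-9 - 1*(-15))) = -1158 - (-1432 + 43) = -1158 - 1*(-1389) = -1158 + 1389 = 231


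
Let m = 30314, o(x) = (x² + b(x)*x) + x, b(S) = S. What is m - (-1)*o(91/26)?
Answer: 30342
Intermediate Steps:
o(x) = x + 2*x² (o(x) = (x² + x*x) + x = (x² + x²) + x = 2*x² + x = x + 2*x²)
m - (-1)*o(91/26) = 30314 - (-1)*(91/26)*(1 + 2*(91/26)) = 30314 - (-1)*(91*(1/26))*(1 + 2*(91*(1/26))) = 30314 - (-1)*7*(1 + 2*(7/2))/2 = 30314 - (-1)*7*(1 + 7)/2 = 30314 - (-1)*(7/2)*8 = 30314 - (-1)*28 = 30314 - 1*(-28) = 30314 + 28 = 30342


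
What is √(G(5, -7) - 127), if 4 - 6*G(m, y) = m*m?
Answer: 3*I*√58/2 ≈ 11.424*I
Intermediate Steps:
G(m, y) = ⅔ - m²/6 (G(m, y) = ⅔ - m*m/6 = ⅔ - m²/6)
√(G(5, -7) - 127) = √((⅔ - ⅙*5²) - 127) = √((⅔ - ⅙*25) - 127) = √((⅔ - 25/6) - 127) = √(-7/2 - 127) = √(-261/2) = 3*I*√58/2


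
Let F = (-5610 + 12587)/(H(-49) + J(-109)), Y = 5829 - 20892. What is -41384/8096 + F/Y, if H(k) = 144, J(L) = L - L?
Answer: -2806917545/548775216 ≈ -5.1149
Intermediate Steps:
Y = -15063
J(L) = 0
F = 6977/144 (F = (-5610 + 12587)/(144 + 0) = 6977/144 ≈ 48.451)
-41384/8096 + F/Y = -41384/8096 + (6977/144)/(-15063) = -41384*1/8096 + (6977/144)*(-1/15063) = -5173/1012 - 6977/2169072 = -2806917545/548775216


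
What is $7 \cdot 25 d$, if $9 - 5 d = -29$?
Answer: $1330$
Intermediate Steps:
$d = \frac{38}{5}$ ($d = \frac{9}{5} - - \frac{29}{5} = \frac{9}{5} + \frac{29}{5} = \frac{38}{5} \approx 7.6$)
$7 \cdot 25 d = 7 \cdot 25 \cdot \frac{38}{5} = 175 \cdot \frac{38}{5} = 1330$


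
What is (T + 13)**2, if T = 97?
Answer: 12100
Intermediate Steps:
(T + 13)**2 = (97 + 13)**2 = 110**2 = 12100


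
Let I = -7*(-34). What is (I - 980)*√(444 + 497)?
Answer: -742*√941 ≈ -22761.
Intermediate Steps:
I = 238
(I - 980)*√(444 + 497) = (238 - 980)*√(444 + 497) = -742*√941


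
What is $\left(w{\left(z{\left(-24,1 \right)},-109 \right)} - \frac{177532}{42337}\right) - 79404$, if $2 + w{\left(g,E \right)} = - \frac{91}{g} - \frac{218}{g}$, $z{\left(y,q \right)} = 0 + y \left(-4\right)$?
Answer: $- \frac{107588020039}{1354784} \approx -79413.0$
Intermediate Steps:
$z{\left(y,q \right)} = - 4 y$ ($z{\left(y,q \right)} = 0 - 4 y = - 4 y$)
$w{\left(g,E \right)} = -2 - \frac{309}{g}$
$\left(w{\left(z{\left(-24,1 \right)},-109 \right)} - \frac{177532}{42337}\right) - 79404 = \left(\left(-2 - \frac{309}{\left(-4\right) \left(-24\right)}\right) - \frac{177532}{42337}\right) - 79404 = \left(\left(-2 - \frac{309}{96}\right) - \frac{177532}{42337}\right) - 79404 = \left(\left(-2 - \frac{103}{32}\right) - \frac{177532}{42337}\right) - 79404 = \left(- \frac{167}{32} - \frac{177532}{42337}\right) - 79404 = - \frac{12751303}{1354784} - 79404 = - \frac{107588020039}{1354784}$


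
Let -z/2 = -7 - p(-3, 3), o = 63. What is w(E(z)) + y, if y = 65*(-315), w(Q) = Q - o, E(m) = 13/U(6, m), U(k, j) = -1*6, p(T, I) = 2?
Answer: -123241/6 ≈ -20540.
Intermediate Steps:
U(k, j) = -6
z = 18 (z = -2*(-7 - 1*2) = -2*(-7 - 2) = -2*(-9) = 18)
E(m) = -13/6 (E(m) = 13/(-6) = 13*(-⅙) = -13/6)
w(Q) = -63 + Q (w(Q) = Q - 1*63 = Q - 63 = -63 + Q)
y = -20475
w(E(z)) + y = (-63 - 13/6) - 20475 = -391/6 - 20475 = -123241/6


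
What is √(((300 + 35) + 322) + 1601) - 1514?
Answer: -1514 + √2258 ≈ -1466.5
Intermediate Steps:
√(((300 + 35) + 322) + 1601) - 1514 = √((335 + 322) + 1601) - 1514 = √(657 + 1601) - 1514 = √2258 - 1514 = -1514 + √2258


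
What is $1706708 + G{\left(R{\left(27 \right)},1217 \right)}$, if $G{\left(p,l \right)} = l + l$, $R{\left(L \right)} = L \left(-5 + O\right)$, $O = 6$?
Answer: $1709142$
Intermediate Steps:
$R{\left(L \right)} = L$ ($R{\left(L \right)} = L \left(-5 + 6\right) = L 1 = L$)
$G{\left(p,l \right)} = 2 l$
$1706708 + G{\left(R{\left(27 \right)},1217 \right)} = 1706708 + 2 \cdot 1217 = 1706708 + 2434 = 1709142$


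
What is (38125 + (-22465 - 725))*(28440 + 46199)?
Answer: 1114733465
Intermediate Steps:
(38125 + (-22465 - 725))*(28440 + 46199) = (38125 - 23190)*74639 = 14935*74639 = 1114733465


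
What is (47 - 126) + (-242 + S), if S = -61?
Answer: -382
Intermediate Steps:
(47 - 126) + (-242 + S) = (47 - 126) + (-242 - 61) = -79 - 303 = -382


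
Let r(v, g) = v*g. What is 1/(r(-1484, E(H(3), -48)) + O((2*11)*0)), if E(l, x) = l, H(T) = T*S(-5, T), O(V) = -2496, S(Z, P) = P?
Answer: -1/15852 ≈ -6.3083e-5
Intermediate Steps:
H(T) = T² (H(T) = T*T = T²)
r(v, g) = g*v
1/(r(-1484, E(H(3), -48)) + O((2*11)*0)) = 1/(3²*(-1484) - 2496) = 1/(9*(-1484) - 2496) = 1/(-13356 - 2496) = 1/(-15852) = -1/15852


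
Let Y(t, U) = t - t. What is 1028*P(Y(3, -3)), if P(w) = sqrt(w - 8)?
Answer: 2056*I*sqrt(2) ≈ 2907.6*I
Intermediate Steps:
Y(t, U) = 0
P(w) = sqrt(-8 + w)
1028*P(Y(3, -3)) = 1028*sqrt(-8 + 0) = 1028*sqrt(-8) = 1028*(2*I*sqrt(2)) = 2056*I*sqrt(2)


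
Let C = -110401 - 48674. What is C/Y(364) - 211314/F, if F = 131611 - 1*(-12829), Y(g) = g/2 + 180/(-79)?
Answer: -454541720793/512689780 ≈ -886.58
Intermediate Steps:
C = -159075
Y(g) = -180/79 + g/2 (Y(g) = g*(½) + 180*(-1/79) = g/2 - 180/79 = -180/79 + g/2)
F = 144440 (F = 131611 + 12829 = 144440)
C/Y(364) - 211314/F = -159075/(-180/79 + (½)*364) - 211314/144440 = -159075/(-180/79 + 182) - 211314*1/144440 = -159075/14198/79 - 105657/72220 = -159075*79/14198 - 105657/72220 = -12566925/14198 - 105657/72220 = -454541720793/512689780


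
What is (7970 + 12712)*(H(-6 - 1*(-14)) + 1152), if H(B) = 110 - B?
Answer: 25935228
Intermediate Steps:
(7970 + 12712)*(H(-6 - 1*(-14)) + 1152) = (7970 + 12712)*((110 - (-6 - 1*(-14))) + 1152) = 20682*((110 - (-6 + 14)) + 1152) = 20682*((110 - 1*8) + 1152) = 20682*((110 - 8) + 1152) = 20682*(102 + 1152) = 20682*1254 = 25935228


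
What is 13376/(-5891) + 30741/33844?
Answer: -271602113/199375004 ≈ -1.3623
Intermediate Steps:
13376/(-5891) + 30741/33844 = 13376*(-1/5891) + 30741*(1/33844) = -13376/5891 + 30741/33844 = -271602113/199375004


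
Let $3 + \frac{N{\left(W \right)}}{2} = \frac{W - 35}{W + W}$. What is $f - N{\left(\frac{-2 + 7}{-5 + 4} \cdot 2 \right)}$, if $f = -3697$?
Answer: $- \frac{7391}{2} \approx -3695.5$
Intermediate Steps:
$N{\left(W \right)} = -6 + \frac{-35 + W}{W}$ ($N{\left(W \right)} = -6 + 2 \frac{W - 35}{W + W} = -6 + 2 \frac{-35 + W}{2 W} = -6 + \frac{-35 + W}{W}$)
$f - N{\left(\frac{-2 + 7}{-5 + 4} \cdot 2 \right)} = -3697 - \left(-5 - \frac{35}{\frac{-2 + 7}{-5 + 4} \cdot 2}\right) = -3697 - \left(-5 - \frac{35}{\frac{5}{-1} \cdot 2}\right) = -3697 - \left(-5 - \frac{35}{5 \left(-1\right) 2}\right) = -3697 - \left(-5 - \frac{35}{\left(-5\right) 2}\right) = -3697 - \left(-5 - \frac{35}{-10}\right) = -3697 - \left(-5 - - \frac{7}{2}\right) = -3697 - \left(-5 + \frac{7}{2}\right) = -3697 - - \frac{3}{2} = -3697 + \frac{3}{2} = - \frac{7391}{2}$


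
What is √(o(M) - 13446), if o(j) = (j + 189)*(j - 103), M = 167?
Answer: √9338 ≈ 96.633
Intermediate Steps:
o(j) = (-103 + j)*(189 + j) (o(j) = (189 + j)*(-103 + j) = (-103 + j)*(189 + j))
√(o(M) - 13446) = √((-19467 + 167² + 86*167) - 13446) = √((-19467 + 27889 + 14362) - 13446) = √(22784 - 13446) = √9338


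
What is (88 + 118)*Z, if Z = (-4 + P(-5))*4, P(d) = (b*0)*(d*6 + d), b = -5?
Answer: -3296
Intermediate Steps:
P(d) = 0 (P(d) = (-5*0)*(d*6 + d) = 0*(6*d + d) = 0*(7*d) = 0)
Z = -16 (Z = (-4 + 0)*4 = -4*4 = -16)
(88 + 118)*Z = (88 + 118)*(-16) = 206*(-16) = -3296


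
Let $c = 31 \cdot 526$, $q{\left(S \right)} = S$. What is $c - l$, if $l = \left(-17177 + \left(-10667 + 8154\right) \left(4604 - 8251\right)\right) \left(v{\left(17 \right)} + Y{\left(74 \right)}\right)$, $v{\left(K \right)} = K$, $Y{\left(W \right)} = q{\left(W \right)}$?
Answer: $-832427488$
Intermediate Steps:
$c = 16306$
$Y{\left(W \right)} = W$
$l = 832443794$ ($l = \left(-17177 + \left(-10667 + 8154\right) \left(4604 - 8251\right)\right) \left(17 + 74\right) = \left(-17177 - -9164911\right) 91 = \left(-17177 + 9164911\right) 91 = 9147734 \cdot 91 = 832443794$)
$c - l = 16306 - 832443794 = -832427488$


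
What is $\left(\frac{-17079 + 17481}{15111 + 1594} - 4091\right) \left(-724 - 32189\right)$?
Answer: $\frac{2249266290489}{16705} \approx 1.3465 \cdot 10^{8}$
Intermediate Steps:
$\left(\frac{-17079 + 17481}{15111 + 1594} - 4091\right) \left(-724 - 32189\right) = \left(\frac{402}{16705} - 4091\right) \left(-32913\right) = \left(- \frac{68339753}{16705}\right) \left(-32913\right) = \frac{2249266290489}{16705}$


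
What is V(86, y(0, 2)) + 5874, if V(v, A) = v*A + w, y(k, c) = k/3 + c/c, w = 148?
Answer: 6108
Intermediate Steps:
y(k, c) = 1 + k/3 (y(k, c) = k*(⅓) + 1 = k/3 + 1 = 1 + k/3)
V(v, A) = 148 + A*v (V(v, A) = v*A + 148 = A*v + 148 = 148 + A*v)
V(86, y(0, 2)) + 5874 = (148 + (1 + (⅓)*0)*86) + 5874 = (148 + (1 + 0)*86) + 5874 = (148 + 1*86) + 5874 = (148 + 86) + 5874 = 234 + 5874 = 6108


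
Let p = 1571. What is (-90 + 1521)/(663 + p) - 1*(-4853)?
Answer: 10843033/2234 ≈ 4853.6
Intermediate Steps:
(-90 + 1521)/(663 + p) - 1*(-4853) = (-90 + 1521)/(663 + 1571) - 1*(-4853) = 1431/2234 + 4853 = 10843033/2234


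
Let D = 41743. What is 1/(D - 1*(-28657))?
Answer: 1/70400 ≈ 1.4205e-5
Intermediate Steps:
1/(D - 1*(-28657)) = 1/(41743 - 1*(-28657)) = 1/(41743 + 28657) = 1/70400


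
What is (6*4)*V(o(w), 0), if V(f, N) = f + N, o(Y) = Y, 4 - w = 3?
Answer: 24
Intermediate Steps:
w = 1 (w = 4 - 1*3 = 4 - 3 = 1)
V(f, N) = N + f
(6*4)*V(o(w), 0) = (6*4)*(0 + 1) = 24*1 = 24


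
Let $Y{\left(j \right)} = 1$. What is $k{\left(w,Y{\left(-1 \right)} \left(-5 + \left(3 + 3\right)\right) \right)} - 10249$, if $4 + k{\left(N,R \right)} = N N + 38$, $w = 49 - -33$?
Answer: $-3491$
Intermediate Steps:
$w = 82$ ($w = 49 + 33 = 82$)
$k{\left(N,R \right)} = 34 + N^{2}$ ($k{\left(N,R \right)} = -4 + \left(N N + 38\right) = -4 + \left(N^{2} + 38\right) = -4 + \left(38 + N^{2}\right) = 34 + N^{2}$)
$k{\left(w,Y{\left(-1 \right)} \left(-5 + \left(3 + 3\right)\right) \right)} - 10249 = \left(34 + 82^{2}\right) - 10249 = \left(34 + 6724\right) - 10249 = 6758 - 10249 = -3491$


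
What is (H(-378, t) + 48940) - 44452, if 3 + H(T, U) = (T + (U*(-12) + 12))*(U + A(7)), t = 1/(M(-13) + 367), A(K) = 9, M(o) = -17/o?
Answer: 2272841885/1910412 ≈ 1189.7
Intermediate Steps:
t = 13/4788 (t = 1/(-17/(-13) + 367) = 1/(-17*(-1/13) + 367) = 1/(17/13 + 367) = 1/(4788/13) = 13/4788 ≈ 0.0027151)
H(T, U) = -3 + (9 + U)*(12 + T - 12*U) (H(T, U) = -3 + (T + (U*(-12) + 12))*(U + 9) = -3 + (T + (-12*U + 12))*(9 + U) = -3 + (T + (12 - 12*U))*(9 + U) = -3 + (12 + T - 12*U)*(9 + U) = -3 + (9 + U)*(12 + T - 12*U))
(H(-378, t) + 48940) - 44452 = ((105 - 96*13/4788 - 12*(13/4788)**2 + 9*(-378) - 378*13/4788) + 48940) - 44452 = ((105 - 104/399 - 12*169/22924944 - 3402 - 39/38) + 48940) - 44452 = ((105 - 104/399 - 169/1910412 - 3402 - 39/38) + 48940) - 44452 = (-6301087171/1910412 + 48940) - 44452 = 87194476109/1910412 - 44452 = 2272841885/1910412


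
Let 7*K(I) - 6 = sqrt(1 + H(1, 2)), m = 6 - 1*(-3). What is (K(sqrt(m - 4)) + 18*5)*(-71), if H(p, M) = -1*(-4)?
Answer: -45156/7 - 71*sqrt(5)/7 ≈ -6473.5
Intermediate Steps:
H(p, M) = 4
m = 9 (m = 6 + 3 = 9)
K(I) = 6/7 + sqrt(5)/7 (K(I) = 6/7 + sqrt(1 + 4)/7 = 6/7 + sqrt(5)/7)
(K(sqrt(m - 4)) + 18*5)*(-71) = ((6/7 + sqrt(5)/7) + 18*5)*(-71) = ((6/7 + sqrt(5)/7) + 90)*(-71) = (636/7 + sqrt(5)/7)*(-71) = -45156/7 - 71*sqrt(5)/7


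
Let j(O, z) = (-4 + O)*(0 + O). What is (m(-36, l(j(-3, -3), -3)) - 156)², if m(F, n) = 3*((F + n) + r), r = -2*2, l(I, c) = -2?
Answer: 79524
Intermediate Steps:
j(O, z) = O*(-4 + O) (j(O, z) = (-4 + O)*O = O*(-4 + O))
r = -4
m(F, n) = -12 + 3*F + 3*n (m(F, n) = 3*((F + n) - 4) = 3*(-4 + F + n) = -12 + 3*F + 3*n)
(m(-36, l(j(-3, -3), -3)) - 156)² = ((-12 + 3*(-36) + 3*(-2)) - 156)² = ((-12 - 108 - 6) - 156)² = (-126 - 156)² = (-282)² = 79524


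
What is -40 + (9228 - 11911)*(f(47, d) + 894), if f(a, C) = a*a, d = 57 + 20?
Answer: -8325389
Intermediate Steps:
d = 77
f(a, C) = a²
-40 + (9228 - 11911)*(f(47, d) + 894) = -40 + (9228 - 11911)*(47² + 894) = -40 - 2683*(2209 + 894) = -40 - 2683*3103 = -40 - 8325349 = -8325389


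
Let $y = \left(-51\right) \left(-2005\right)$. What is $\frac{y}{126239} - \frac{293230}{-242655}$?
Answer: $\frac{1766564257}{875214987} \approx 2.0184$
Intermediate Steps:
$y = 102255$
$\frac{y}{126239} - \frac{293230}{-242655} = \frac{102255}{126239} - \frac{293230}{-242655} = 102255 \cdot \frac{1}{126239} - - \frac{8378}{6933} = \frac{102255}{126239} + \frac{8378}{6933} = \frac{1766564257}{875214987}$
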